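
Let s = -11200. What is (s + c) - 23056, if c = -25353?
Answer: -59609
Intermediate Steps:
(s + c) - 23056 = (-11200 - 25353) - 23056 = -36553 - 23056 = -59609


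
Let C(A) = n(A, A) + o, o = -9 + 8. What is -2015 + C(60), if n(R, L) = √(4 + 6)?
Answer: -2016 + √10 ≈ -2012.8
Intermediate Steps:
o = -1
n(R, L) = √10
C(A) = -1 + √10 (C(A) = √10 - 1 = -1 + √10)
-2015 + C(60) = -2015 + (-1 + √10) = -2016 + √10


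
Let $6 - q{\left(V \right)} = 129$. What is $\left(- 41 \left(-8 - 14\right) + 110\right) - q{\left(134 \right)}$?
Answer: $1135$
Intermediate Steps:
$q{\left(V \right)} = -123$ ($q{\left(V \right)} = 6 - 129 = -123$)
$\left(- 41 \left(-8 - 14\right) + 110\right) - q{\left(134 \right)} = \left(- 41 \left(-8 - 14\right) + 110\right) - -123 = \left(- 41 \left(-8 - 14\right) + 110\right) + 123 = \left(\left(-41\right) \left(-22\right) + 110\right) + 123 = \left(902 + 110\right) + 123 = 1012 + 123 = 1135$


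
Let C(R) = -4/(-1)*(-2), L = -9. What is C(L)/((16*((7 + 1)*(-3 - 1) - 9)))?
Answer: 1/82 ≈ 0.012195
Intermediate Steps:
C(R) = -8 (C(R) = -4*(-1)*(-2) = 4*(-2) = -8)
C(L)/((16*((7 + 1)*(-3 - 1) - 9))) = -8*1/(16*((7 + 1)*(-3 - 1) - 9)) = -8*1/(16*(8*(-4) - 9)) = -8*1/(16*(-32 - 9)) = -8/(16*(-41)) = -8/(-656) = -8*(-1/656) = 1/82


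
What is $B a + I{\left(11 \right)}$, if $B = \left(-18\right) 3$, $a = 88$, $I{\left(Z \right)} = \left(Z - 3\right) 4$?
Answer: $-4720$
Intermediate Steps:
$I{\left(Z \right)} = -12 + 4 Z$ ($I{\left(Z \right)} = \left(-3 + Z\right) 4 = -12 + 4 Z$)
$B = -54$
$B a + I{\left(11 \right)} = \left(-54\right) 88 + \left(-12 + 4 \cdot 11\right) = -4752 + \left(-12 + 44\right) = -4752 + 32 = -4720$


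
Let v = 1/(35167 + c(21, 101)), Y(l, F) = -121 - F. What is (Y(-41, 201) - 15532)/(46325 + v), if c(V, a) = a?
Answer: -559138872/1633790101 ≈ -0.34223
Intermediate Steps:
v = 1/35268 (v = 1/(35167 + 101) = 1/35268 ≈ 2.8354e-5)
(Y(-41, 201) - 15532)/(46325 + v) = ((-121 - 1*201) - 15532)/(46325 + 1/35268) = ((-121 - 201) - 15532)/(1633790101/35268) = (-322 - 15532)*(35268/1633790101) = -15854*35268/1633790101 = -559138872/1633790101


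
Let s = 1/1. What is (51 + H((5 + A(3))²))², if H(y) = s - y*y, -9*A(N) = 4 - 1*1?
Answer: 1169913616/6561 ≈ 1.7831e+5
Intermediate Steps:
s = 1
A(N) = -⅓ (A(N) = -(4 - 1*1)/9 = -(4 - 1)/9 = -⅑*3 = -⅓)
H(y) = 1 - y² (H(y) = 1 - y*y = 1 - y²)
(51 + H((5 + A(3))²))² = (51 + (1 - ((5 - ⅓)²)²))² = (51 + (1 - ((14/3)²)²))² = (51 + (1 - (196/9)²))² = (51 + (1 - 1*38416/81))² = (51 + (1 - 38416/81))² = (51 - 38335/81)² = (-34204/81)² = 1169913616/6561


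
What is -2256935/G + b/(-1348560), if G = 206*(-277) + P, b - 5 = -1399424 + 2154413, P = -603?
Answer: 300007553459/7776471240 ≈ 38.579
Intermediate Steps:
b = 754994 (b = 5 + (-1399424 + 2154413) = 5 + 754989 = 754994)
G = -57665 (G = 206*(-277) - 603 = -57062 - 603 = -57665)
-2256935/G + b/(-1348560) = -2256935/(-57665) + 754994/(-1348560) = -2256935*(-1/57665) + 754994*(-1/1348560) = 451387/11533 - 377497/674280 = 300007553459/7776471240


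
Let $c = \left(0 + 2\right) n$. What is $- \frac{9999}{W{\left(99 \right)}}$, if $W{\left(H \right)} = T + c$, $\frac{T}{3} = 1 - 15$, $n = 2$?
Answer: $\frac{9999}{38} \approx 263.13$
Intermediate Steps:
$T = -42$ ($T = 3 \left(1 - 15\right) = 3 \left(-14\right) = -42$)
$c = 4$ ($c = \left(0 + 2\right) 2 = 2 \cdot 2 = 4$)
$W{\left(H \right)} = -38$ ($W{\left(H \right)} = -42 + 4 = -38$)
$- \frac{9999}{W{\left(99 \right)}} = - \frac{9999}{-38} = \left(-9999\right) \left(- \frac{1}{38}\right) = \frac{9999}{38}$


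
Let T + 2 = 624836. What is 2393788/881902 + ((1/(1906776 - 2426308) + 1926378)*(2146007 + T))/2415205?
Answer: 244560480246566706200957/110658971446508212 ≈ 2.2100e+6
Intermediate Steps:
T = 624834 (T = -2 + 624836 = 624834)
2393788/881902 + ((1/(1906776 - 2426308) + 1926378)*(2146007 + T))/2415205 = 2393788/881902 + ((1/(1906776 - 2426308) + 1926378)*(2146007 + 624834))/2415205 = 2393788*(1/881902) + ((1/(-519532) + 1926378)*2770841)*(1/2415205) = 1196894/440951 + ((-1/519532 + 1926378)*2770841)*(1/2415205) = 1196894/440951 + ((1000815015095/519532)*2770841)*(1/2415205) = 1196894/440951 + (2773099277240844895/519532)*(1/2415205) = 1196894/440951 + 554619855448168979/250955256812 = 244560480246566706200957/110658971446508212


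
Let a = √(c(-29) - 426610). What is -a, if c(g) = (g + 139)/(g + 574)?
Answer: -2*I*√1267137753/109 ≈ -653.15*I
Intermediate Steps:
c(g) = (139 + g)/(574 + g)
a = 2*I*√1267137753/109 (a = √((139 - 29)/(574 - 29) - 426610) = √(110/545 - 426610) = √((1/545)*110 - 426610) = √(22/109 - 426610) = √(-46500468/109) = 2*I*√1267137753/109 ≈ 653.15*I)
-a = -2*I*√1267137753/109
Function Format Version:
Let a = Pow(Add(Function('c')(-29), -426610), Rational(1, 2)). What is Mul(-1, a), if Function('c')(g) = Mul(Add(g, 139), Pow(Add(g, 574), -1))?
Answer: Mul(Rational(-2, 109), I, Pow(1267137753, Rational(1, 2))) ≈ Mul(-653.15, I)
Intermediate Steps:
Function('c')(g) = Mul(Pow(Add(574, g), -1), Add(139, g)) (Function('c')(g) = Mul(Add(139, g), Pow(Add(574, g), -1)) = Mul(Pow(Add(574, g), -1), Add(139, g)))
a = Mul(Rational(2, 109), I, Pow(1267137753, Rational(1, 2))) (a = Pow(Add(Mul(Pow(Add(574, -29), -1), Add(139, -29)), -426610), Rational(1, 2)) = Pow(Add(Mul(Pow(545, -1), 110), -426610), Rational(1, 2)) = Pow(Add(Mul(Rational(1, 545), 110), -426610), Rational(1, 2)) = Pow(Add(Rational(22, 109), -426610), Rational(1, 2)) = Pow(Rational(-46500468, 109), Rational(1, 2)) = Mul(Rational(2, 109), I, Pow(1267137753, Rational(1, 2))) ≈ Mul(653.15, I))
Mul(-1, a) = Mul(-1, Mul(Rational(2, 109), I, Pow(1267137753, Rational(1, 2)))) = Mul(Rational(-2, 109), I, Pow(1267137753, Rational(1, 2)))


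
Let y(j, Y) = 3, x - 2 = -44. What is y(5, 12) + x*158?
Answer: -6633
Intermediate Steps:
x = -42 (x = 2 - 44 = -42)
y(5, 12) + x*158 = 3 - 42*158 = 3 - 6636 = -6633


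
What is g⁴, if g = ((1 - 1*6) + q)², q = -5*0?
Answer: 390625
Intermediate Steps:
q = 0
g = 25 (g = ((1 - 1*6) + 0)² = ((1 - 6) + 0)² = (-5 + 0)² = (-5)² = 25)
g⁴ = 25⁴ = 390625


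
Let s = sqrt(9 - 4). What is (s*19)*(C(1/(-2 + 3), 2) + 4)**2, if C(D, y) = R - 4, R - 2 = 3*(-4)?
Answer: 1900*sqrt(5) ≈ 4248.5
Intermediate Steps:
R = -10 (R = 2 + 3*(-4) = 2 - 12 = -10)
C(D, y) = -14 (C(D, y) = -10 - 4 = -14)
s = sqrt(5) ≈ 2.2361
(s*19)*(C(1/(-2 + 3), 2) + 4)**2 = (sqrt(5)*19)*(-14 + 4)**2 = (19*sqrt(5))*(-10)**2 = (19*sqrt(5))*100 = 1900*sqrt(5)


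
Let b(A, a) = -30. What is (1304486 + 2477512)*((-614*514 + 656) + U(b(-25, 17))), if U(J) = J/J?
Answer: -1191098668122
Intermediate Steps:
U(J) = 1
(1304486 + 2477512)*((-614*514 + 656) + U(b(-25, 17))) = (1304486 + 2477512)*((-614*514 + 656) + 1) = 3781998*((-315596 + 656) + 1) = 3781998*(-314940 + 1) = 3781998*(-314939) = -1191098668122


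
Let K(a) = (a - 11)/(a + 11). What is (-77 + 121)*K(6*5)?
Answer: 836/41 ≈ 20.390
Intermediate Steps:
K(a) = (-11 + a)/(11 + a)
(-77 + 121)*K(6*5) = (-77 + 121)*((-11 + 6*5)/(11 + 6*5)) = 44*((-11 + 30)/(11 + 30)) = 44*(19/41) = 836/41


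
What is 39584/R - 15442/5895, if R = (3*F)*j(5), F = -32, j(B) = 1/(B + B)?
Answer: -24322492/5895 ≈ -4126.0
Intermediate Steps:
j(B) = 1/(2*B)
R = -48/5 (R = (3*(-32))*((½)/5) = -48/5 ≈ -9.6000)
39584/R - 15442/5895 = 39584/(-48/5) - 15442/5895 = 39584*(-5/48) - 15442*1/5895 = -12370/3 - 15442/5895 = -24322492/5895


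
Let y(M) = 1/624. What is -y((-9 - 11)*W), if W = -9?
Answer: -1/624 ≈ -0.0016026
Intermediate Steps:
y(M) = 1/624
-y((-9 - 11)*W) = -1*1/624 = -1/624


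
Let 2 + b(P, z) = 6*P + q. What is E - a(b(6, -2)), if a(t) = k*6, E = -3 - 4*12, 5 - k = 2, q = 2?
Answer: -69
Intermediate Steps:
k = 3 (k = 5 - 1*2 = 5 - 2 = 3)
E = -51 (E = -3 - 48 = -51)
b(P, z) = 6*P (b(P, z) = -2 + (6*P + 2) = -2 + (2 + 6*P) = 6*P)
a(t) = 18 (a(t) = 3*6 = 18)
E - a(b(6, -2)) = -51 - 1*18 = -51 - 18 = -69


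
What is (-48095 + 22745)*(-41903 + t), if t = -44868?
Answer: 2199644850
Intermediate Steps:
(-48095 + 22745)*(-41903 + t) = (-48095 + 22745)*(-41903 - 44868) = -25350*(-86771) = 2199644850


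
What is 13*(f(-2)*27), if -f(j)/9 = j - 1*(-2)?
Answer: 0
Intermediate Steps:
f(j) = -18 - 9*j (f(j) = -9*(j - 1*(-2)) = -9*(j + 2) = -9*(2 + j) = -18 - 9*j)
13*(f(-2)*27) = 13*((-18 - 9*(-2))*27) = 13*((-18 + 18)*27) = 13*(0*27) = 13*0 = 0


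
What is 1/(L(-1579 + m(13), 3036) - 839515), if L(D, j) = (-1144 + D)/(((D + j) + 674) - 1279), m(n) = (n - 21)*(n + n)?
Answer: -644/540650591 ≈ -1.1912e-6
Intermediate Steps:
m(n) = 2*n*(-21 + n) (m(n) = (-21 + n)*(2*n) = 2*n*(-21 + n))
L(D, j) = (-1144 + D)/(-605 + D + j) (L(D, j) = (-1144 + D)/((674 + D + j) - 1279) = (-1144 + D)/(-605 + D + j))
1/(L(-1579 + m(13), 3036) - 839515) = 1/((-1144 + (-1579 + 2*13*(-21 + 13)))/(-605 + (-1579 + 2*13*(-21 + 13)) + 3036) - 839515) = 1/((-1144 + (-1579 + 2*13*(-8)))/(-605 + (-1579 + 2*13*(-8)) + 3036) - 839515) = 1/((-1144 + (-1579 - 208))/(-605 + (-1579 - 208) + 3036) - 839515) = 1/((-1144 - 1787)/(-605 - 1787 + 3036) - 839515) = 1/(-2931/644 - 839515) = 1/(-540650591/644) = -644/540650591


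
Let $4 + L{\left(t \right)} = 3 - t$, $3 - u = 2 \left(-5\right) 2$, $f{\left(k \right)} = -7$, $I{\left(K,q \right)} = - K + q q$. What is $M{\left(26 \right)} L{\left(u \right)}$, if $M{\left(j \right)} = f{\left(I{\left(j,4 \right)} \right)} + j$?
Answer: $-456$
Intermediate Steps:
$I{\left(K,q \right)} = q^{2} - K$ ($I{\left(K,q \right)} = - K + q^{2} = q^{2} - K$)
$u = 23$ ($u = 3 - 2 \left(-5\right) 2 = 3 - \left(-10\right) 2 = 3 - -20 = 3 + 20 = 23$)
$M{\left(j \right)} = -7 + j$
$L{\left(t \right)} = -1 - t$ ($L{\left(t \right)} = -4 - \left(-3 + t\right) = -1 - t$)
$M{\left(26 \right)} L{\left(u \right)} = \left(-7 + 26\right) \left(-1 - 23\right) = 19 \left(-1 - 23\right) = 19 \left(-24\right) = -456$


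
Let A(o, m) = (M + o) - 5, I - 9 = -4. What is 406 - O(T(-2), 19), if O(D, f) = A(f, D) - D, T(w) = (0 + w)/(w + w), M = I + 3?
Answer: 769/2 ≈ 384.50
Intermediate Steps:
I = 5 (I = 9 - 4 = 5)
M = 8 (M = 5 + 3 = 8)
A(o, m) = 3 + o (A(o, m) = (8 + o) - 5 = 3 + o)
T(w) = 1/2 (T(w) = w/((2*w)) = w*(1/(2*w)) = 1/2)
O(D, f) = 3 + f - D (O(D, f) = (3 + f) - D = 3 + f - D)
406 - O(T(-2), 19) = 406 - (3 + 19 - 1*1/2) = 406 - (3 + 19 - 1/2) = 406 - 1*43/2 = 406 - 43/2 = 769/2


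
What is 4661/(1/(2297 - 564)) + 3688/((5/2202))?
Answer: 48508541/5 ≈ 9.7017e+6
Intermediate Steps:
4661/(1/(2297 - 564)) + 3688/((5/2202)) = 4661/(1/1733) + 3688/((5*(1/2202))) = 4661/(1/1733) + 3688/(5/2202) = 4661*1733 + 3688*(2202/5) = 8077513 + 8120976/5 = 48508541/5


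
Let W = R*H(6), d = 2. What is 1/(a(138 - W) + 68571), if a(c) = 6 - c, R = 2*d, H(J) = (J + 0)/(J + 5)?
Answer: 11/752853 ≈ 1.4611e-5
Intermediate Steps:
H(J) = J/(5 + J)
R = 4 (R = 2*2 = 4)
W = 24/11 (W = 4*(6/(5 + 6)) = 4*(6/11) = 24/11 ≈ 2.1818)
1/(a(138 - W) + 68571) = 1/((6 - (138 - 1*24/11)) + 68571) = 1/((6 - (138 - 24/11)) + 68571) = 1/((6 - 1*1494/11) + 68571) = 1/((6 - 1494/11) + 68571) = 1/(-1428/11 + 68571) = 1/(752853/11) = 11/752853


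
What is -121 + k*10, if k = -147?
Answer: -1591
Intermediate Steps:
-121 + k*10 = -121 - 147*10 = -121 - 1470 = -1591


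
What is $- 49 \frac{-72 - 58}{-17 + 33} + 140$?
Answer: $\frac{4305}{8} \approx 538.13$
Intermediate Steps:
$- 49 \frac{-72 - 58}{-17 + 33} + 140 = - 49 \left(- \frac{130}{16}\right) + 140 = - 49 \left(\left(-130\right) \frac{1}{16}\right) + 140 = \left(-49\right) \left(- \frac{65}{8}\right) + 140 = \frac{3185}{8} + 140 = \frac{4305}{8}$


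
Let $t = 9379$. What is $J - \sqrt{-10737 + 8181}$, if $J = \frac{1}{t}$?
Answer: $\frac{1}{9379} - 6 i \sqrt{71} \approx 0.00010662 - 50.557 i$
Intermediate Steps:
$J = \frac{1}{9379} \approx 0.00010662$
$J - \sqrt{-10737 + 8181} = \frac{1}{9379} - \sqrt{-10737 + 8181} = \frac{1}{9379} - \sqrt{-2556} = \frac{1}{9379} - 6 i \sqrt{71}$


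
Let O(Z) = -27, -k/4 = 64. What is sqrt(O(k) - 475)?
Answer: I*sqrt(502) ≈ 22.405*I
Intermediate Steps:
k = -256 (k = -4*64 = -256)
sqrt(O(k) - 475) = sqrt(-27 - 475) = sqrt(-502) = I*sqrt(502)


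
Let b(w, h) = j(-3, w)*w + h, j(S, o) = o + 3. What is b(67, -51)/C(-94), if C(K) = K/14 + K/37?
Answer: -1201501/2397 ≈ -501.25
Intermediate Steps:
j(S, o) = 3 + o
b(w, h) = h + w*(3 + w) (b(w, h) = (3 + w)*w + h = w*(3 + w) + h = h + w*(3 + w))
C(K) = 51*K/518 (C(K) = K*(1/14) + K*(1/37) = K/14 + K/37 = 51*K/518)
b(67, -51)/C(-94) = (-51 + 67*(3 + 67))/(((51/518)*(-94))) = (-51 + 67*70)/(-2397/259) = (-51 + 4690)*(-259/2397) = 4639*(-259/2397) = -1201501/2397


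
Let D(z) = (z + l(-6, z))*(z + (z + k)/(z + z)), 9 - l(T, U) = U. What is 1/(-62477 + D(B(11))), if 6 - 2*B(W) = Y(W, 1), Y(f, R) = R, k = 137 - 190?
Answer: -5/312727 ≈ -1.5988e-5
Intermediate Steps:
k = -53
l(T, U) = 9 - U
B(W) = 5/2 (B(W) = 3 - ½*1 = 3 - ½ = 5/2)
D(z) = 9*z + 9*(-53 + z)/(2*z) (D(z) = (z + (9 - z))*(z + (z - 53)/(z + z)) = 9*(z + (-53 + z)/((2*z))) = 9*(z + (-53 + z)*(1/(2*z))) = 9*(z + (-53 + z)/(2*z)) = 9*z + 9*(-53 + z)/(2*z))
1/(-62477 + D(B(11))) = 1/(-62477 + (9/2 + 9*(5/2) - 477/(2*5/2))) = 1/(-62477 + (9/2 + 45/2 - 477/2*⅖)) = 1/(-62477 + (9/2 + 45/2 - 477/5)) = 1/(-62477 - 342/5) = 1/(-312727/5) = -5/312727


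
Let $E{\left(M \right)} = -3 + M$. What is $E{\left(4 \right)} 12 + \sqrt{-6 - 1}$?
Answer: $12 + i \sqrt{7} \approx 12.0 + 2.6458 i$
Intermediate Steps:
$E{\left(4 \right)} 12 + \sqrt{-6 - 1} = \left(-3 + 4\right) 12 + \sqrt{-6 - 1} = 1 \cdot 12 + \sqrt{-7} = 12 + i \sqrt{7}$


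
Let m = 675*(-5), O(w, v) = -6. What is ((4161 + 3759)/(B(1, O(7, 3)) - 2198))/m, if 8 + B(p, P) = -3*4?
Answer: 88/83175 ≈ 0.0010580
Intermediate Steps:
B(p, P) = -20 (B(p, P) = -8 - 3*4 = -8 - 12 = -20)
m = -3375
((4161 + 3759)/(B(1, O(7, 3)) - 2198))/m = ((4161 + 3759)/(-20 - 2198))/(-3375) = (7920/(-2218))*(-1/3375) = (7920*(-1/2218))*(-1/3375) = -3960/1109*(-1/3375) = 88/83175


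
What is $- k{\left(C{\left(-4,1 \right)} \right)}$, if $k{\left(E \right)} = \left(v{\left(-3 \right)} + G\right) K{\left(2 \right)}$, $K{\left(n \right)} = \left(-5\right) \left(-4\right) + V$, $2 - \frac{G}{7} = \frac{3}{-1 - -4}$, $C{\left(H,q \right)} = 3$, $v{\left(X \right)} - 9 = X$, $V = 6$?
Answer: $-338$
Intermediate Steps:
$v{\left(X \right)} = 9 + X$
$G = 7$ ($G = 14 - 7 \frac{3}{-1 - -4} = 14 - 7 \frac{3}{-1 + 4} = 14 - 7 \cdot \frac{3}{3} = 14 - 7 \cdot 3 \cdot \frac{1}{3} = 14 - 7 = 7$)
$K{\left(n \right)} = 26$ ($K{\left(n \right)} = \left(-5\right) \left(-4\right) + 6 = 20 + 6 = 26$)
$k{\left(E \right)} = 338$ ($k{\left(E \right)} = \left(\left(9 - 3\right) + 7\right) 26 = \left(6 + 7\right) 26 = 13 \cdot 26 = 338$)
$- k{\left(C{\left(-4,1 \right)} \right)} = \left(-1\right) 338 = -338$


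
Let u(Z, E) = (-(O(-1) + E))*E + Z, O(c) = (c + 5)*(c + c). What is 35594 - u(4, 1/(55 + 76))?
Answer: 610758943/17161 ≈ 35590.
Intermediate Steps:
O(c) = 2*c*(5 + c) (O(c) = (5 + c)*(2*c) = 2*c*(5 + c))
u(Z, E) = Z + E*(8 - E) (u(Z, E) = (-(2*(-1)*(5 - 1) + E))*E + Z = (-(2*(-1)*4 + E))*E + Z = (-(-8 + E))*E + Z = (8 - E)*E + Z = E*(8 - E) + Z = Z + E*(8 - E))
35594 - u(4, 1/(55 + 76)) = 35594 - (4 - (1/(55 + 76))² + 8/(55 + 76)) = 35594 - (4 - (1/131)² + 8/131) = 35594 - (4 - (1/131)² + 8*(1/131)) = 35594 - (4 - 1*1/17161 + 8/131) = 35594 - (4 - 1/17161 + 8/131) = 35594 - 1*69691/17161 = 35594 - 69691/17161 = 610758943/17161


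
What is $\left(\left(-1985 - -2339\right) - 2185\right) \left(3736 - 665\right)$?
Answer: $-5623001$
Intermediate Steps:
$\left(\left(-1985 - -2339\right) - 2185\right) \left(3736 - 665\right) = \left(\left(-1985 + 2339\right) - 2185\right) 3071 = \left(354 - 2185\right) 3071 = \left(-1831\right) 3071 = -5623001$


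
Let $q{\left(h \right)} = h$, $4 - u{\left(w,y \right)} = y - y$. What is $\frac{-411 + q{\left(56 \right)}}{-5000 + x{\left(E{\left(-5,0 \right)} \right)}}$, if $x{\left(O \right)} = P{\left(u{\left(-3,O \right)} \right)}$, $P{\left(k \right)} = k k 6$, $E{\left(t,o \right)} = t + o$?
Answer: $\frac{355}{4904} \approx 0.07239$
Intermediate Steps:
$u{\left(w,y \right)} = 4$ ($u{\left(w,y \right)} = 4 - \left(y - y\right) = 4 - 0 = 4 + 0 = 4$)
$E{\left(t,o \right)} = o + t$
$P{\left(k \right)} = 6 k^{2}$ ($P{\left(k \right)} = k^{2} \cdot 6 = 6 k^{2}$)
$x{\left(O \right)} = 96$ ($x{\left(O \right)} = 6 \cdot 4^{2} = 6 \cdot 16 = 96$)
$\frac{-411 + q{\left(56 \right)}}{-5000 + x{\left(E{\left(-5,0 \right)} \right)}} = \frac{-411 + 56}{-5000 + 96} = - \frac{355}{-4904} = \left(-355\right) \left(- \frac{1}{4904}\right) = \frac{355}{4904}$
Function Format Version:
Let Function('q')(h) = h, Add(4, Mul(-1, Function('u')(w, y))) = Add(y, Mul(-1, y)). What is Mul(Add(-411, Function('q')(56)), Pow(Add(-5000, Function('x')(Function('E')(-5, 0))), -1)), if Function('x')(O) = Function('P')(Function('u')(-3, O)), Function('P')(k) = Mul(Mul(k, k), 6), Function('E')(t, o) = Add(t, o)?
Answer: Rational(355, 4904) ≈ 0.072390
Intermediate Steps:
Function('u')(w, y) = 4 (Function('u')(w, y) = Add(4, Mul(-1, Add(y, Mul(-1, y)))) = Add(4, Mul(-1, 0)) = Add(4, 0) = 4)
Function('E')(t, o) = Add(o, t)
Function('P')(k) = Mul(6, Pow(k, 2)) (Function('P')(k) = Mul(Pow(k, 2), 6) = Mul(6, Pow(k, 2)))
Function('x')(O) = 96 (Function('x')(O) = Mul(6, Pow(4, 2)) = Mul(6, 16) = 96)
Mul(Add(-411, Function('q')(56)), Pow(Add(-5000, Function('x')(Function('E')(-5, 0))), -1)) = Mul(Add(-411, 56), Pow(Add(-5000, 96), -1)) = Mul(-355, Pow(-4904, -1)) = Mul(-355, Rational(-1, 4904)) = Rational(355, 4904)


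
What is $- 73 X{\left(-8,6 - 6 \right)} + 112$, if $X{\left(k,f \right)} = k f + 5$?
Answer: $-253$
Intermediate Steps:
$X{\left(k,f \right)} = 5 + f k$ ($X{\left(k,f \right)} = f k + 5 = 5 + f k$)
$- 73 X{\left(-8,6 - 6 \right)} + 112 = - 73 \left(5 + \left(6 - 6\right) \left(-8\right)\right) + 112 = - 73 \left(5 + 0 \left(-8\right)\right) + 112 = - 73 \left(5 + 0\right) + 112 = \left(-73\right) 5 + 112 = -365 + 112 = -253$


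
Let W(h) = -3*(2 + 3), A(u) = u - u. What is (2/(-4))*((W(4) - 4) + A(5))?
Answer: 19/2 ≈ 9.5000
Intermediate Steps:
A(u) = 0
W(h) = -15 (W(h) = -3*5 = -15)
(2/(-4))*((W(4) - 4) + A(5)) = (2/(-4))*((-15 - 4) + 0) = (2*(-¼))*(-19 + 0) = -½*(-19) = 19/2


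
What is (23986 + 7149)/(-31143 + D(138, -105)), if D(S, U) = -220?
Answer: -31135/31363 ≈ -0.99273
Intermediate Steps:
(23986 + 7149)/(-31143 + D(138, -105)) = (23986 + 7149)/(-31143 - 220) = 31135/(-31363) = 31135*(-1/31363) = -31135/31363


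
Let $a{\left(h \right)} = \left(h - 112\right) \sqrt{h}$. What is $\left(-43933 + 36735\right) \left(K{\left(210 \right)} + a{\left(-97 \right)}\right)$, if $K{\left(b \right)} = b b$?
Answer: $-317431800 + 1504382 i \sqrt{97} \approx -3.1743 \cdot 10^{8} + 1.4816 \cdot 10^{7} i$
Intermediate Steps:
$a{\left(h \right)} = \sqrt{h} \left(-112 + h\right)$ ($a{\left(h \right)} = \left(-112 + h\right) \sqrt{h} = \sqrt{h} \left(-112 + h\right)$)
$K{\left(b \right)} = b^{2}$
$\left(-43933 + 36735\right) \left(K{\left(210 \right)} + a{\left(-97 \right)}\right) = \left(-43933 + 36735\right) \left(210^{2} + \sqrt{-97} \left(-112 - 97\right)\right) = - 7198 \left(44100 + i \sqrt{97} \left(-209\right)\right) = - 7198 \left(44100 - 209 i \sqrt{97}\right) = -317431800 + 1504382 i \sqrt{97}$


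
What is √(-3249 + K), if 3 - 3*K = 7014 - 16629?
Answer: I*√43 ≈ 6.5574*I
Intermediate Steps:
K = 3206 (K = 1 - (7014 - 16629)/3 = 1 - ⅓*(-9615) = 1 + 3205 = 3206)
√(-3249 + K) = √(-3249 + 3206) = √(-43) = I*√43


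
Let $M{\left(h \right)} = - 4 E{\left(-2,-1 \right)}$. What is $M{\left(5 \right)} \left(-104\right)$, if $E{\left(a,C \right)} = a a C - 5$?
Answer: $-3744$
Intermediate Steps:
$E{\left(a,C \right)} = -5 + C a^{2}$ ($E{\left(a,C \right)} = a^{2} C - 5 = C a^{2} - 5 = -5 + C a^{2}$)
$M{\left(h \right)} = 36$ ($M{\left(h \right)} = - 4 \left(-5 - \left(-2\right)^{2}\right) = - 4 \left(-5 - 4\right) = \left(-4\right) \left(-9\right) = 36$)
$M{\left(5 \right)} \left(-104\right) = 36 \left(-104\right) = -3744$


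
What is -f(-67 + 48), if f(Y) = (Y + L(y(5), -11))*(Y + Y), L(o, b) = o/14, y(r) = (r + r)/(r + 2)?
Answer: -35188/49 ≈ -718.12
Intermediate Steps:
y(r) = 2*r/(2 + r) (y(r) = (2*r)/(2 + r) = 2*r/(2 + r))
L(o, b) = o/14 (L(o, b) = o*(1/14) = o/14)
f(Y) = 2*Y*(5/49 + Y) (f(Y) = (Y + (2*5/(2 + 5))/14)*(Y + Y) = (Y + (2*5/7)/14)*(2*Y) = (Y + (2*5*(⅐))/14)*(2*Y) = (Y + (1/14)*(10/7))*(2*Y) = (Y + 5/49)*(2*Y) = (5/49 + Y)*(2*Y) = 2*Y*(5/49 + Y))
-f(-67 + 48) = -2*(-67 + 48)*(5 + 49*(-67 + 48))/49 = -2*(-19)*(5 + 49*(-19))/49 = -2*(-19)*(5 - 931)/49 = -2*(-19)*(-926)/49 = -1*35188/49 = -35188/49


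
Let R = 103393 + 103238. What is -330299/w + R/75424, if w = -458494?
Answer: 59825772745/17290725728 ≈ 3.4600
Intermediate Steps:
R = 206631
-330299/w + R/75424 = -330299/(-458494) + 206631/75424 = -330299*(-1/458494) + 206631*(1/75424) = 330299/458494 + 206631/75424 = 59825772745/17290725728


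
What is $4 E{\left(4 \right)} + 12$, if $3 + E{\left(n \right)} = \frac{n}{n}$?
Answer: $4$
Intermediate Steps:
$E{\left(n \right)} = -2$ ($E{\left(n \right)} = -3 + \frac{n}{n} = -3 + 1 = -2$)
$4 E{\left(4 \right)} + 12 = 4 \left(-2\right) + 12 = -8 + 12 = 4$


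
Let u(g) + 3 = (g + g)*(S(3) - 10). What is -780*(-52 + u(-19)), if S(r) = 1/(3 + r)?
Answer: -248560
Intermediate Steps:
u(g) = -3 - 59*g/3 (u(g) = -3 + (g + g)*(1/(3 + 3) - 10) = -3 + (2*g)*(1/6 - 10) = -3 + (2*g)*(-59/6) = -3 - 59*g/3)
-780*(-52 + u(-19)) = -780*(-52 + (-3 - 59/3*(-19))) = -780*(-52 + (-3 + 1121/3)) = -780*(-52 + 1112/3) = -780*956/3 = -248560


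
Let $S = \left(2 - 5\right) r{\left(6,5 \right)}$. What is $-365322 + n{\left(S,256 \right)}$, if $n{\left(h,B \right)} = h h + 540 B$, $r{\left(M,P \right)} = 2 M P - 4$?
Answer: $-198858$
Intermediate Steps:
$r{\left(M,P \right)} = -4 + 2 M P$ ($r{\left(M,P \right)} = 2 M P - 4 = -4 + 2 M P$)
$S = -168$ ($S = \left(2 - 5\right) \left(-4 + 2 \cdot 6 \cdot 5\right) = - 3 \left(-4 + 60\right) = \left(-3\right) 56 = -168$)
$n{\left(h,B \right)} = h^{2} + 540 B$
$-365322 + n{\left(S,256 \right)} = -365322 + \left(\left(-168\right)^{2} + 540 \cdot 256\right) = -365322 + \left(28224 + 138240\right) = -365322 + 166464 = -198858$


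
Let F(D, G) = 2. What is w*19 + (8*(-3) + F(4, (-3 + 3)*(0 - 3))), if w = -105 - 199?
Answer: -5798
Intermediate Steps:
w = -304
w*19 + (8*(-3) + F(4, (-3 + 3)*(0 - 3))) = -304*19 + (8*(-3) + 2) = -5776 + (-24 + 2) = -5776 - 22 = -5798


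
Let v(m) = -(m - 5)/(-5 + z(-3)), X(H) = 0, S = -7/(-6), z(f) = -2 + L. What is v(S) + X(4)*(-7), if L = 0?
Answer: -23/42 ≈ -0.54762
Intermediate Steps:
z(f) = -2 (z(f) = -2 + 0 = -2)
S = 7/6 (S = -7*(-⅙) = 7/6 ≈ 1.1667)
v(m) = -5/7 + m/7 (v(m) = -(m - 5)/(-5 - 2) = -(-5 + m)/(-7) = -(-5 + m)*(-1)/7 = -(5/7 - m/7) = -5/7 + m/7)
v(S) + X(4)*(-7) = (-5/7 + (⅐)*(7/6)) + 0*(-7) = (-5/7 + ⅙) + 0 = -23/42 + 0 = -23/42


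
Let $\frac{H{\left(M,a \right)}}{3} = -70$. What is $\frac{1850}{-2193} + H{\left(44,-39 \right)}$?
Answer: $- \frac{462380}{2193} \approx -210.84$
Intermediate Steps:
$H{\left(M,a \right)} = -210$ ($H{\left(M,a \right)} = 3 \left(-70\right) = -210$)
$\frac{1850}{-2193} + H{\left(44,-39 \right)} = \frac{1850}{-2193} - 210 = 1850 \left(- \frac{1}{2193}\right) - 210 = - \frac{1850}{2193} - 210 = - \frac{462380}{2193}$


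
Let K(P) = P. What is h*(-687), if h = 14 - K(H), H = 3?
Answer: -7557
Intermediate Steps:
h = 11 (h = 14 - 1*3 = 14 - 3 = 11)
h*(-687) = 11*(-687) = -7557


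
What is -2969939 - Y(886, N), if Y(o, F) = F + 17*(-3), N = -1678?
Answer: -2968210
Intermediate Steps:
Y(o, F) = -51 + F (Y(o, F) = F - 51 = -51 + F)
-2969939 - Y(886, N) = -2969939 - (-51 - 1678) = -2969939 - 1*(-1729) = -2969939 + 1729 = -2968210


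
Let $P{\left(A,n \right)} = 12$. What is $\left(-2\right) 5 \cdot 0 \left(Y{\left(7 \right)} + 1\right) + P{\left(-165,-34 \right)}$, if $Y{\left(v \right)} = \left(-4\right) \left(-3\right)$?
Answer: $12$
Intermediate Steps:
$Y{\left(v \right)} = 12$
$\left(-2\right) 5 \cdot 0 \left(Y{\left(7 \right)} + 1\right) + P{\left(-165,-34 \right)} = \left(-2\right) 5 \cdot 0 \left(12 + 1\right) + 12 = \left(-10\right) 0 \cdot 13 + 12 = 0 \cdot 13 + 12 = 0 + 12 = 12$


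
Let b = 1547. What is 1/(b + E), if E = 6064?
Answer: 1/7611 ≈ 0.00013139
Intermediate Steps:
1/(b + E) = 1/(1547 + 6064) = 1/7611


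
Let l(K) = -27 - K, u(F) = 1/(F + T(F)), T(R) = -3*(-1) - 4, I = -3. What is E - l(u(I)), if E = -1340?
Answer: -5253/4 ≈ -1313.3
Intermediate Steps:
T(R) = -1 (T(R) = 3 - 4 = -1)
u(F) = 1/(-1 + F) (u(F) = 1/(F - 1) = 1/(-1 + F))
E - l(u(I)) = -1340 - (-27 - 1/(-1 - 3)) = -1340 - (-27 - 1/(-4)) = -1340 - (-27 - 1*(-¼)) = -1340 - (-27 + ¼) = -1340 - 1*(-107/4) = -1340 + 107/4 = -5253/4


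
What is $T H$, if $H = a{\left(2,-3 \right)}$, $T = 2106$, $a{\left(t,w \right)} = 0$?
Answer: $0$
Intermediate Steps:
$H = 0$
$T H = 2106 \cdot 0 = 0$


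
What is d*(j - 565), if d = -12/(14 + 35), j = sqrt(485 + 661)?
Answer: 6780/49 - 12*sqrt(1146)/49 ≈ 130.08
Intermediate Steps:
j = sqrt(1146) ≈ 33.853
d = -12/49 ≈ -0.24490
d*(j - 565) = -12*(sqrt(1146) - 565)/49 = -12*(-565 + sqrt(1146))/49 = 6780/49 - 12*sqrt(1146)/49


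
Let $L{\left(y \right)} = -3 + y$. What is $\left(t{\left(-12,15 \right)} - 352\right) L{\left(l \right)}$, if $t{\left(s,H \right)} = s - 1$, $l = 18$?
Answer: $-5475$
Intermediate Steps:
$t{\left(s,H \right)} = -1 + s$ ($t{\left(s,H \right)} = s - 1 = -1 + s$)
$\left(t{\left(-12,15 \right)} - 352\right) L{\left(l \right)} = \left(\left(-1 - 12\right) - 352\right) \left(-3 + 18\right) = \left(-13 - 352\right) 15 = \left(-365\right) 15 = -5475$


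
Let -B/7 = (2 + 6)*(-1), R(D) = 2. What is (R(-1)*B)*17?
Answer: 1904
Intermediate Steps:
B = 56 (B = -7*(2 + 6)*(-1) = -56*(-1) = -7*(-8) = 56)
(R(-1)*B)*17 = (2*56)*17 = 112*17 = 1904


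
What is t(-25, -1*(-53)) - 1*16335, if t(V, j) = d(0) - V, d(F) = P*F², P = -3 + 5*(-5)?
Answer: -16310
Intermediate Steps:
P = -28 (P = -3 - 25 = -28)
d(F) = -28*F²
t(V, j) = -V (t(V, j) = -28*0² - V = -28*0 - V = 0 - V = -V)
t(-25, -1*(-53)) - 1*16335 = -1*(-25) - 1*16335 = 25 - 16335 = -16310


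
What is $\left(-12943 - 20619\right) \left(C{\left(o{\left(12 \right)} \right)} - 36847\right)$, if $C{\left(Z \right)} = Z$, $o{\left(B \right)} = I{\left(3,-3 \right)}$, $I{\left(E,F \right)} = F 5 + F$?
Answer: $1237263130$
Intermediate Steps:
$I{\left(E,F \right)} = 6 F$ ($I{\left(E,F \right)} = 5 F + F = 6 F$)
$o{\left(B \right)} = -18$ ($o{\left(B \right)} = 6 \left(-3\right) = -18$)
$\left(-12943 - 20619\right) \left(C{\left(o{\left(12 \right)} \right)} - 36847\right) = \left(-12943 - 20619\right) \left(-18 - 36847\right) = \left(-33562\right) \left(-36865\right) = 1237263130$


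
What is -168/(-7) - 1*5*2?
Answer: 14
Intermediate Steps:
-168/(-7) - 1*5*2 = -168*(-1)/7 - 5*2 = -12*(-2) - 1*10 = 24 - 10 = 14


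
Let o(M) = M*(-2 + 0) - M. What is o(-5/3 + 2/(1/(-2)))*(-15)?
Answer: -255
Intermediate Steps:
o(M) = -3*M (o(M) = M*(-2) - M = -2*M - M = -3*M)
o(-5/3 + 2/(1/(-2)))*(-15) = -3*(-5/3 + 2/(1/(-2)))*(-15) = -3*(-5*⅓ + 2/(-½))*(-15) = -3*(-5/3 + 2*(-2))*(-15) = -3*(-5/3 - 4)*(-15) = -3*(-17/3)*(-15) = 17*(-15) = -255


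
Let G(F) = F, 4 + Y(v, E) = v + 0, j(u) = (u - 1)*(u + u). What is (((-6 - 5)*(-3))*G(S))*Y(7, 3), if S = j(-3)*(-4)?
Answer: -9504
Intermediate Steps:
j(u) = 2*u*(-1 + u) (j(u) = (-1 + u)*(2*u) = 2*u*(-1 + u))
S = -96 (S = (2*(-3)*(-1 - 3))*(-4) = (2*(-3)*(-4))*(-4) = 24*(-4) = -96)
Y(v, E) = -4 + v (Y(v, E) = -4 + (v + 0) = -4 + v)
(((-6 - 5)*(-3))*G(S))*Y(7, 3) = (((-6 - 5)*(-3))*(-96))*(-4 + 7) = (-11*(-3)*(-96))*3 = (33*(-96))*3 = -3168*3 = -9504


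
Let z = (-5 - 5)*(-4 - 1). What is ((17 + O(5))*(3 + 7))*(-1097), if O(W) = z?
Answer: -734990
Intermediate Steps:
z = 50 (z = -10*(-5) = 50)
O(W) = 50
((17 + O(5))*(3 + 7))*(-1097) = ((17 + 50)*(3 + 7))*(-1097) = (67*10)*(-1097) = 670*(-1097) = -734990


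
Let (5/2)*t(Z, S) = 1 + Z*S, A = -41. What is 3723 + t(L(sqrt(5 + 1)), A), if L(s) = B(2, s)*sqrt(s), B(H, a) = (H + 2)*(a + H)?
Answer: 18617/5 - 656*6**(1/4)/5 - 328*6**(3/4)/5 ≈ 3266.6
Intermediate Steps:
B(H, a) = (2 + H)*(H + a)
L(s) = sqrt(s)*(8 + 4*s) (L(s) = (2**2 + 2*2 + 2*s + 2*s)*sqrt(s) = (4 + 4 + 2*s + 2*s)*sqrt(s) = (8 + 4*s)*sqrt(s) = sqrt(s)*(8 + 4*s))
t(Z, S) = 2/5 + 2*S*Z/5 (t(Z, S) = 2*(1 + Z*S)/5 = 2*(1 + S*Z)/5 = 2/5 + 2*S*Z/5)
3723 + t(L(sqrt(5 + 1)), A) = 3723 + (2/5 + (2/5)*(-41)*(4*sqrt(sqrt(5 + 1))*(2 + sqrt(5 + 1)))) = 3723 + (2/5 + (2/5)*(-41)*(4*sqrt(sqrt(6))*(2 + sqrt(6)))) = 3723 + (2/5 + (2/5)*(-41)*(4*6**(1/4)*(2 + sqrt(6)))) = 3723 + (2/5 - 328*6**(1/4)*(2 + sqrt(6))/5) = 18617/5 - 328*6**(1/4)*(2 + sqrt(6))/5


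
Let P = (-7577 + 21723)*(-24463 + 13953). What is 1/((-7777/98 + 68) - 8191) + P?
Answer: -17072734265194/114833 ≈ -1.4867e+8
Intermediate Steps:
P = -148674460 (P = 14146*(-10510) = -148674460)
1/((-7777/98 + 68) - 8191) + P = 1/((-7777/98 + 68) - 8191) - 148674460 = 1/((-77*101/98 + 68) - 8191) - 148674460 = 1/((-1111/14 + 68) - 8191) - 148674460 = 1/(-159/14 - 8191) - 148674460 = 1/(-114833/14) - 148674460 = -14/114833 - 148674460 = -17072734265194/114833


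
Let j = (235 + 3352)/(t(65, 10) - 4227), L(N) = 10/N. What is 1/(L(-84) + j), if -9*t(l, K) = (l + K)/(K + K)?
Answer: -304374/294499 ≈ -1.0335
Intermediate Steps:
t(l, K) = -(K + l)/(18*K) (t(l, K) = -(l + K)/(9*(K + K)) = -(K + l)/(9*(2*K)) = -(K + l)*1/(2*K)/9 = -(K + l)/(18*K))
j = -43044/50729 (j = (235 + 3352)/((1/18)*(-1*10 - 1*65)/10 - 4227) = 3587/((1/18)*(⅒)*(-10 - 65) - 4227) = 3587/((1/18)*(⅒)*(-75) - 4227) = 3587/(-5/12 - 4227) = 3587/(-50729/12) = 3587*(-12/50729) = -43044/50729 ≈ -0.84851)
1/(L(-84) + j) = 1/(10/(-84) - 43044/50729) = 1/(10*(-1/84) - 43044/50729) = 1/(-5/42 - 43044/50729) = 1/(-294499/304374) = -304374/294499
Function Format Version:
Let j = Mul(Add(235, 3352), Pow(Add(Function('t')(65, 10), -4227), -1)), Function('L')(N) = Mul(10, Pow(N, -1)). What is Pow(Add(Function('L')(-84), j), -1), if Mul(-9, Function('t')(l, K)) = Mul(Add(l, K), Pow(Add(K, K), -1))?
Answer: Rational(-304374, 294499) ≈ -1.0335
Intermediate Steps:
Function('t')(l, K) = Mul(Rational(-1, 18), Pow(K, -1), Add(K, l)) (Function('t')(l, K) = Mul(Rational(-1, 9), Mul(Add(l, K), Pow(Add(K, K), -1))) = Mul(Rational(-1, 9), Mul(Add(K, l), Pow(Mul(2, K), -1))) = Mul(Rational(-1, 9), Mul(Add(K, l), Mul(Rational(1, 2), Pow(K, -1)))) = Mul(Rational(-1, 9), Mul(Rational(1, 2), Pow(K, -1), Add(K, l))) = Mul(Rational(-1, 18), Pow(K, -1), Add(K, l)))
j = Rational(-43044, 50729) (j = Mul(Add(235, 3352), Pow(Add(Mul(Rational(1, 18), Pow(10, -1), Add(Mul(-1, 10), Mul(-1, 65))), -4227), -1)) = Mul(3587, Pow(Add(Mul(Rational(1, 18), Rational(1, 10), Add(-10, -65)), -4227), -1)) = Mul(3587, Pow(Add(Mul(Rational(1, 18), Rational(1, 10), -75), -4227), -1)) = Mul(3587, Pow(Add(Rational(-5, 12), -4227), -1)) = Mul(3587, Pow(Rational(-50729, 12), -1)) = Mul(3587, Rational(-12, 50729)) = Rational(-43044, 50729) ≈ -0.84851)
Pow(Add(Function('L')(-84), j), -1) = Pow(Add(Mul(10, Pow(-84, -1)), Rational(-43044, 50729)), -1) = Pow(Add(Mul(10, Rational(-1, 84)), Rational(-43044, 50729)), -1) = Pow(Add(Rational(-5, 42), Rational(-43044, 50729)), -1) = Pow(Rational(-294499, 304374), -1) = Rational(-304374, 294499)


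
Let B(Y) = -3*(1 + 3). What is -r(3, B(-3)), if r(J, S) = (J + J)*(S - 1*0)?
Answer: 72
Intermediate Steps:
B(Y) = -12 (B(Y) = -3*4 = -12)
r(J, S) = 2*J*S (r(J, S) = (2*J)*(S + 0) = (2*J)*S = 2*J*S)
-r(3, B(-3)) = -2*3*(-12) = -1*(-72) = 72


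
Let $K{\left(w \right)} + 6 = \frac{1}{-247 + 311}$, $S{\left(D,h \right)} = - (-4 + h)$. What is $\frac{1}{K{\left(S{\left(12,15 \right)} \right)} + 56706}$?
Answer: $\frac{64}{3628801} \approx 1.7637 \cdot 10^{-5}$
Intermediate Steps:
$S{\left(D,h \right)} = 4 - h$
$K{\left(w \right)} = - \frac{383}{64}$ ($K{\left(w \right)} = -6 + \frac{1}{-247 + 311} = -6 + \frac{1}{64} = - \frac{383}{64}$)
$\frac{1}{K{\left(S{\left(12,15 \right)} \right)} + 56706} = \frac{1}{- \frac{383}{64} + 56706} = \frac{1}{\frac{3628801}{64}} = \frac{64}{3628801}$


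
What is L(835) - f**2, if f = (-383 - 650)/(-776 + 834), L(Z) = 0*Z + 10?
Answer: -1033449/3364 ≈ -307.21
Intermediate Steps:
L(Z) = 10 (L(Z) = 0 + 10 = 10)
f = -1033/58 ≈ -17.810
L(835) - f**2 = 10 - (-1033/58)**2 = 10 - 1*1067089/3364 = 10 - 1067089/3364 = -1033449/3364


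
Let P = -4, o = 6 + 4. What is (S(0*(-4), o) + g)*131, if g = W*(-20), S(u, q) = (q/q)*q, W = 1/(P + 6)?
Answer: 0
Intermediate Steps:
o = 10
W = ½ (W = 1/(-4 + 6) = 1/2 = ½ ≈ 0.50000)
S(u, q) = q (S(u, q) = 1*q = q)
g = -10 (g = (½)*(-20) = -10)
(S(0*(-4), o) + g)*131 = (10 - 10)*131 = 0*131 = 0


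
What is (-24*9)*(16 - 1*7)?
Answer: -1944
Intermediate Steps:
(-24*9)*(16 - 1*7) = -216*(16 - 7) = -216*9 = -1944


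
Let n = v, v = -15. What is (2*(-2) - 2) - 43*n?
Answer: 639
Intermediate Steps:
n = -15
(2*(-2) - 2) - 43*n = (2*(-2) - 2) - 43*(-15) = (-4 - 2) + 645 = -6 + 645 = 639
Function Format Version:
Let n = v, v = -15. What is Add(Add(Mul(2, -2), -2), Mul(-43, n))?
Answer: 639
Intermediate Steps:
n = -15
Add(Add(Mul(2, -2), -2), Mul(-43, n)) = Add(Add(Mul(2, -2), -2), Mul(-43, -15)) = Add(Add(-4, -2), 645) = Add(-6, 645) = 639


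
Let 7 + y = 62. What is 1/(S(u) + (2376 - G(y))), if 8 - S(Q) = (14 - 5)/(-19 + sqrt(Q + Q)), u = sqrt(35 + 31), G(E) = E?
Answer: 205502783452463/478713523559159327 - 231933465*sqrt(66)/478713523559159327 - 2203816050*2**(3/4)*33**(1/4)/478713523559159327 - 48818169*2**(1/4)*33**(3/4)/957427047118318654 ≈ 0.00042926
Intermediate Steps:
y = 55 (y = -7 + 62 = 55)
u = sqrt(66) ≈ 8.1240
S(Q) = 8 - 9/(-19 + sqrt(2)*sqrt(Q)) (S(Q) = 8 - (14 - 5)/(-19 + sqrt(Q + Q)) = 8 - 9/(-19 + sqrt(2*Q)) = 8 - 9/(-19 + sqrt(2)*sqrt(Q)))
1/(S(u) + (2376 - G(y))) = 1/((-161 + 8*sqrt(2)*sqrt(sqrt(66)))/(-19 + sqrt(2)*sqrt(sqrt(66))) + (2376 - 1*55)) = 1/((-161 + 8*sqrt(2)*66**(1/4))/(-19 + sqrt(2)*66**(1/4)) + (2376 - 55)) = 1/((-161 + 8*2**(3/4)*33**(1/4))/(-19 + 2**(3/4)*33**(1/4)) + 2321) = 1/(2321 + (-161 + 8*2**(3/4)*33**(1/4))/(-19 + 2**(3/4)*33**(1/4)))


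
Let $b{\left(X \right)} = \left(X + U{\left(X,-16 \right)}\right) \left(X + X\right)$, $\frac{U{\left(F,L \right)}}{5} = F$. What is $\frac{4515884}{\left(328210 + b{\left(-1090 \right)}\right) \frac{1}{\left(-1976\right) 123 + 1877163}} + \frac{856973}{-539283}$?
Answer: $\frac{56851603723309555}{112366623729} \approx 5.0595 \cdot 10^{5}$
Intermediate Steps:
$U{\left(F,L \right)} = 5 F$
$b{\left(X \right)} = 12 X^{2}$ ($b{\left(X \right)} = \left(X + 5 X\right) \left(X + X\right) = 6 X 2 X = 12 X^{2}$)
$\frac{4515884}{\left(328210 + b{\left(-1090 \right)}\right) \frac{1}{\left(-1976\right) 123 + 1877163}} + \frac{856973}{-539283} = \frac{4515884}{\left(328210 + 12 \left(-1090\right)^{2}\right) \frac{1}{\left(-1976\right) 123 + 1877163}} + \frac{856973}{-539283} = \frac{4515884}{\left(328210 + 12 \cdot 1188100\right) \frac{1}{-243048 + 1877163}} + 856973 \left(- \frac{1}{539283}\right) = \frac{4515884}{\left(328210 + 14257200\right) \frac{1}{1634115}} - \frac{856973}{539283} = \frac{4515884}{14585410 \cdot \frac{1}{1634115}} - \frac{856973}{539283} = \frac{4515884}{\frac{416726}{46689}} - \frac{856973}{539283} = 4515884 \cdot \frac{46689}{416726} - \frac{856973}{539283} = \frac{105421054038}{208363} - \frac{856973}{539283} = \frac{56851603723309555}{112366623729}$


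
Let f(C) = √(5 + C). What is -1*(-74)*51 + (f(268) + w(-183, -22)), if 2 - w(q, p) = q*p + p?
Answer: -228 + √273 ≈ -211.48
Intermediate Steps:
w(q, p) = 2 - p - p*q (w(q, p) = 2 - (q*p + p) = 2 - (p*q + p) = 2 - (p + p*q) = 2 + (-p - p*q) = 2 - p - p*q)
-1*(-74)*51 + (f(268) + w(-183, -22)) = -1*(-74)*51 + (√(5 + 268) + (2 - 1*(-22) - 1*(-22)*(-183))) = 74*51 + (√273 + (2 + 22 - 4026)) = 3774 + (√273 - 4002) = 3774 + (-4002 + √273) = -228 + √273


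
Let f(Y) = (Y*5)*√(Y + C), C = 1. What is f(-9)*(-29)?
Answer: 2610*I*√2 ≈ 3691.1*I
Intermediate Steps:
f(Y) = 5*Y*√(1 + Y) (f(Y) = (Y*5)*√(Y + 1) = (5*Y)*√(1 + Y) = 5*Y*√(1 + Y))
f(-9)*(-29) = (5*(-9)*√(1 - 9))*(-29) = (5*(-9)*√(-8))*(-29) = (5*(-9)*(2*I*√2))*(-29) = -90*I*√2*(-29) = 2610*I*√2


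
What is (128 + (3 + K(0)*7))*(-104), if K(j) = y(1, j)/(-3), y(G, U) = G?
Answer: -40144/3 ≈ -13381.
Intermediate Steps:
K(j) = -⅓ (K(j) = 1/(-3) = 1*(-⅓) = -⅓)
(128 + (3 + K(0)*7))*(-104) = (128 + (3 - ⅓*7))*(-104) = (128 + (3 - 7/3))*(-104) = (128 + ⅔)*(-104) = (386/3)*(-104) = -40144/3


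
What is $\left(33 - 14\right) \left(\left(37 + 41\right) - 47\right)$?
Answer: $589$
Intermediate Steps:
$\left(33 - 14\right) \left(\left(37 + 41\right) - 47\right) = \left(33 - 14\right) \left(78 - 47\right) = 19 \cdot 31 = 589$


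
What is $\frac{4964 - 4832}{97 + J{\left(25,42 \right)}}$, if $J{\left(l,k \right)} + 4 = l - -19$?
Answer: $\frac{132}{137} \approx 0.9635$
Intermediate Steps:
$J{\left(l,k \right)} = 15 + l$ ($J{\left(l,k \right)} = -4 + \left(l - -19\right) = -4 + \left(l + 19\right) = -4 + \left(19 + l\right) = 15 + l$)
$\frac{4964 - 4832}{97 + J{\left(25,42 \right)}} = \frac{4964 - 4832}{97 + \left(15 + 25\right)} = \frac{132}{97 + 40} = \frac{132}{137}$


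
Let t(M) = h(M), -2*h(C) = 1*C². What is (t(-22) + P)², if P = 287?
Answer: 2025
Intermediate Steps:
h(C) = -C²/2
t(M) = -M²/2
(t(-22) + P)² = (-½*(-22)² + 287)² = (-½*484 + 287)² = (-242 + 287)² = 45² = 2025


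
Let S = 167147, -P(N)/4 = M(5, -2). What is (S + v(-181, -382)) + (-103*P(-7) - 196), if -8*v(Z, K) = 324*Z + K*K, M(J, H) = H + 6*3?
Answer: 162633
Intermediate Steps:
M(J, H) = 18 + H (M(J, H) = H + 18 = 18 + H)
P(N) = -64 (P(N) = -4*(18 - 2) = -4*16 = -64)
v(Z, K) = -81*Z/2 - K²/8 (v(Z, K) = -(324*Z + K*K)/8 = -(324*Z + K²)/8 = -(K² + 324*Z)/8 = -81*Z/2 - K²/8)
(S + v(-181, -382)) + (-103*P(-7) - 196) = (167147 + (-81/2*(-181) - ⅛*(-382)²)) + (-103*(-64) - 196) = (167147 + (14661/2 - ⅛*145924)) + (6592 - 196) = (167147 + (14661/2 - 36481/2)) + 6396 = (167147 - 10910) + 6396 = 156237 + 6396 = 162633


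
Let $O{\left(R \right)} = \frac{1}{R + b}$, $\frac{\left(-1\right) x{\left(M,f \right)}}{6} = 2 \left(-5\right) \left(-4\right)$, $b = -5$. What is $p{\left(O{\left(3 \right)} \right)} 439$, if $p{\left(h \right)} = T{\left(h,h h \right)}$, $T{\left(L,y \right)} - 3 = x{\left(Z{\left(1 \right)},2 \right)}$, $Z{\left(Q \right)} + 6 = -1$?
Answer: $-104043$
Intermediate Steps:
$Z{\left(Q \right)} = -7$ ($Z{\left(Q \right)} = -6 - 1 = -7$)
$x{\left(M,f \right)} = -240$ ($x{\left(M,f \right)} = - 6 \cdot 2 \left(-5\right) \left(-4\right) = - 6 \left(\left(-10\right) \left(-4\right)\right) = \left(-6\right) 40 = -240$)
$O{\left(R \right)} = \frac{1}{-5 + R}$ ($O{\left(R \right)} = \frac{1}{R - 5} = \frac{1}{-5 + R}$)
$T{\left(L,y \right)} = -237$ ($T{\left(L,y \right)} = 3 - 240 = -237$)
$p{\left(h \right)} = -237$
$p{\left(O{\left(3 \right)} \right)} 439 = \left(-237\right) 439 = -104043$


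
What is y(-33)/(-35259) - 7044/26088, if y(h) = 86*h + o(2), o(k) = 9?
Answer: -210823/1110914 ≈ -0.18977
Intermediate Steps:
y(h) = 9 + 86*h (y(h) = 86*h + 9 = 9 + 86*h)
y(-33)/(-35259) - 7044/26088 = (9 + 86*(-33))/(-35259) - 7044/26088 = (9 - 2838)*(-1/35259) - 7044*1/26088 = -2829*(-1/35259) - 587/2174 = 41/511 - 587/2174 = -210823/1110914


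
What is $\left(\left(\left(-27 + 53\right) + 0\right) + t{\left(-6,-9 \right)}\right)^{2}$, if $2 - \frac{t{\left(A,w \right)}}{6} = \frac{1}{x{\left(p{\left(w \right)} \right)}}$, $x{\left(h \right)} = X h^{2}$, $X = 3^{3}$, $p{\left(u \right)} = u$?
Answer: $\frac{767290000}{531441} \approx 1443.8$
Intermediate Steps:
$X = 27$
$x{\left(h \right)} = 27 h^{2}$
$t{\left(A,w \right)} = 12 - \frac{2}{9 w^{2}}$ ($t{\left(A,w \right)} = 12 - \frac{6}{27 w^{2}} = 12 - 6 \frac{1}{27 w^{2}} = 12 - \frac{2}{9 w^{2}}$)
$\left(\left(\left(-27 + 53\right) + 0\right) + t{\left(-6,-9 \right)}\right)^{2} = \left(\left(\left(-27 + 53\right) + 0\right) + \left(12 - \frac{2}{9 \cdot 81}\right)\right)^{2} = \left(\left(26 + 0\right) + \left(12 - \frac{2}{729}\right)\right)^{2} = \left(26 + \left(12 - \frac{2}{729}\right)\right)^{2} = \left(26 + \frac{8746}{729}\right)^{2} = \left(\frac{27700}{729}\right)^{2} = \frac{767290000}{531441}$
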